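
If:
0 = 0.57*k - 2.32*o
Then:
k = 4.07017543859649*o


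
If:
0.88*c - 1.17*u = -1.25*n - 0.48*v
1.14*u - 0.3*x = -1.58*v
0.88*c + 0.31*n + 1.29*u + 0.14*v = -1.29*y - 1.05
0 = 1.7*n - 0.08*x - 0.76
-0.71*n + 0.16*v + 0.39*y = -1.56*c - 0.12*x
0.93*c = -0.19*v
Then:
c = -0.63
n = 1.66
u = 2.56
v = 3.06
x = 25.87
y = -3.68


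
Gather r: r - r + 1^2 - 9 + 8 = 0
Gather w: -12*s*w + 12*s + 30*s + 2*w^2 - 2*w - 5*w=42*s + 2*w^2 + w*(-12*s - 7)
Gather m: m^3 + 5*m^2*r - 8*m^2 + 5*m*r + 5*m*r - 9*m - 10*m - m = m^3 + m^2*(5*r - 8) + m*(10*r - 20)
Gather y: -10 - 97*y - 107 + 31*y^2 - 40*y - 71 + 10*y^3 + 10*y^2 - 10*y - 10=10*y^3 + 41*y^2 - 147*y - 198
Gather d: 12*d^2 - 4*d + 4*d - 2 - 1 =12*d^2 - 3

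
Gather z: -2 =-2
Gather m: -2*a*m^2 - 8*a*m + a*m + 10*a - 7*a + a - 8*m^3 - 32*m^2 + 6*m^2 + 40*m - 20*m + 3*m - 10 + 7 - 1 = 4*a - 8*m^3 + m^2*(-2*a - 26) + m*(23 - 7*a) - 4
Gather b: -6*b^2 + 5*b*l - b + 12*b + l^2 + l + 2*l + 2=-6*b^2 + b*(5*l + 11) + l^2 + 3*l + 2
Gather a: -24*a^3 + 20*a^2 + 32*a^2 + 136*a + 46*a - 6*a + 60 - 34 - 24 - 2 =-24*a^3 + 52*a^2 + 176*a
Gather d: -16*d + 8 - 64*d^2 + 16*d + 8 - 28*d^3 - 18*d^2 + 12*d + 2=-28*d^3 - 82*d^2 + 12*d + 18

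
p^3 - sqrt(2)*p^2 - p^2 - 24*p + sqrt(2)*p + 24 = (p - 1)*(p - 4*sqrt(2))*(p + 3*sqrt(2))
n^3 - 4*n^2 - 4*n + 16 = (n - 4)*(n - 2)*(n + 2)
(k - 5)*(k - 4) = k^2 - 9*k + 20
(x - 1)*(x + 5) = x^2 + 4*x - 5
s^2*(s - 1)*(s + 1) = s^4 - s^2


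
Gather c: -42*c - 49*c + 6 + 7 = 13 - 91*c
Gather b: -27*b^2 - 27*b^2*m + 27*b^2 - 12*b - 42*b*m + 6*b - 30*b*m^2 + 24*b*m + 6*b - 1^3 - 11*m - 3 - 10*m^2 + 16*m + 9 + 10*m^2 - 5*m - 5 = -27*b^2*m + b*(-30*m^2 - 18*m)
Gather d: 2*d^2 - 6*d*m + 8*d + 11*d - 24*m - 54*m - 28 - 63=2*d^2 + d*(19 - 6*m) - 78*m - 91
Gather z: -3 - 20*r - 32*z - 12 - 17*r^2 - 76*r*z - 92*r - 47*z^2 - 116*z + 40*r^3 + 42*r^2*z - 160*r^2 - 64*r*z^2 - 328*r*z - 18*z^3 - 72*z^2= 40*r^3 - 177*r^2 - 112*r - 18*z^3 + z^2*(-64*r - 119) + z*(42*r^2 - 404*r - 148) - 15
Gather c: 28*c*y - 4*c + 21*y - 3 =c*(28*y - 4) + 21*y - 3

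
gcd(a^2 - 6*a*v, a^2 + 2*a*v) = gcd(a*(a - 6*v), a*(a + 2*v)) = a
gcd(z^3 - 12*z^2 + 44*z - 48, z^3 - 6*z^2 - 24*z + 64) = z - 2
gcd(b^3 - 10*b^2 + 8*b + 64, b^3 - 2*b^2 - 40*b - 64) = b^2 - 6*b - 16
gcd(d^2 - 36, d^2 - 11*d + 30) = d - 6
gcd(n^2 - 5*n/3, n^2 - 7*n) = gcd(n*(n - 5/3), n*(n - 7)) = n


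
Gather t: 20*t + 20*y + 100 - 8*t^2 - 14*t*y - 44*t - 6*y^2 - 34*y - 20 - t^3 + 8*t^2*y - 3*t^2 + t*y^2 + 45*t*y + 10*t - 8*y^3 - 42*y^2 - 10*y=-t^3 + t^2*(8*y - 11) + t*(y^2 + 31*y - 14) - 8*y^3 - 48*y^2 - 24*y + 80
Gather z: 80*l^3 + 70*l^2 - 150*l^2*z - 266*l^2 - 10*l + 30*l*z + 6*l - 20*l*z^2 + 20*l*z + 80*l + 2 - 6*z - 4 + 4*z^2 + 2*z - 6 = 80*l^3 - 196*l^2 + 76*l + z^2*(4 - 20*l) + z*(-150*l^2 + 50*l - 4) - 8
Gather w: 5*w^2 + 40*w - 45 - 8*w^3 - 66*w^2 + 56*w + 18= -8*w^3 - 61*w^2 + 96*w - 27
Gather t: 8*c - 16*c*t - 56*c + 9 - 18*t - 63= -48*c + t*(-16*c - 18) - 54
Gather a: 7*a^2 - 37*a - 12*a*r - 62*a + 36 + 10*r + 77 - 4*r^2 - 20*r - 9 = 7*a^2 + a*(-12*r - 99) - 4*r^2 - 10*r + 104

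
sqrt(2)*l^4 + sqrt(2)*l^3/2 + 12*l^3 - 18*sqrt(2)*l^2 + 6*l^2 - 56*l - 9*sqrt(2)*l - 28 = (l - 2*sqrt(2))*(l + sqrt(2))*(l + 7*sqrt(2))*(sqrt(2)*l + sqrt(2)/2)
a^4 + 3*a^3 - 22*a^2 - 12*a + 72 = (a - 3)*(a - 2)*(a + 2)*(a + 6)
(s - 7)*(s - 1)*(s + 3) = s^3 - 5*s^2 - 17*s + 21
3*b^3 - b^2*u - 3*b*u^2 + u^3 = (-3*b + u)*(-b + u)*(b + u)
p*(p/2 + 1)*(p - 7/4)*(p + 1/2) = p^4/2 + 3*p^3/8 - 27*p^2/16 - 7*p/8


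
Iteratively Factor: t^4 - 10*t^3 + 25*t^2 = (t)*(t^3 - 10*t^2 + 25*t) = t^2*(t^2 - 10*t + 25) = t^2*(t - 5)*(t - 5)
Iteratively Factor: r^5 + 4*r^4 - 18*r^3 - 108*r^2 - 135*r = (r + 3)*(r^4 + r^3 - 21*r^2 - 45*r) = (r + 3)^2*(r^3 - 2*r^2 - 15*r) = (r + 3)^3*(r^2 - 5*r) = (r - 5)*(r + 3)^3*(r)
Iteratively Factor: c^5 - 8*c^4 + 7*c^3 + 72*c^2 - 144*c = (c - 3)*(c^4 - 5*c^3 - 8*c^2 + 48*c) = c*(c - 3)*(c^3 - 5*c^2 - 8*c + 48) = c*(c - 4)*(c - 3)*(c^2 - c - 12) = c*(c - 4)^2*(c - 3)*(c + 3)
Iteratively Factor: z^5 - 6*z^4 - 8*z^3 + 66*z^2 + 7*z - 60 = (z + 3)*(z^4 - 9*z^3 + 19*z^2 + 9*z - 20) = (z - 5)*(z + 3)*(z^3 - 4*z^2 - z + 4) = (z - 5)*(z + 1)*(z + 3)*(z^2 - 5*z + 4) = (z - 5)*(z - 1)*(z + 1)*(z + 3)*(z - 4)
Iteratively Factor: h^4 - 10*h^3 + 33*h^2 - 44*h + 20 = (h - 5)*(h^3 - 5*h^2 + 8*h - 4) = (h - 5)*(h - 1)*(h^2 - 4*h + 4) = (h - 5)*(h - 2)*(h - 1)*(h - 2)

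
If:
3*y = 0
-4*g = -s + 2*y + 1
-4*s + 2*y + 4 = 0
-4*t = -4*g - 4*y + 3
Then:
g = 0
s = 1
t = -3/4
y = 0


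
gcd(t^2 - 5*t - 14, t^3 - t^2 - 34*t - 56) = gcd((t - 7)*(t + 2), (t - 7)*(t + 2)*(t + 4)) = t^2 - 5*t - 14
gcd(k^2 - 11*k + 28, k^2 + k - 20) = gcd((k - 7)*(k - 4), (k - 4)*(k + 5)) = k - 4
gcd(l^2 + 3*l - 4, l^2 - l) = l - 1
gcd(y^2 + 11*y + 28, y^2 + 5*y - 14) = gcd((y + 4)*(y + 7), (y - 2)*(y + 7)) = y + 7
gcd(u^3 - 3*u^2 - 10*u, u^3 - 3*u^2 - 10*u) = u^3 - 3*u^2 - 10*u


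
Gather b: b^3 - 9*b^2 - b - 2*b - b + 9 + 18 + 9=b^3 - 9*b^2 - 4*b + 36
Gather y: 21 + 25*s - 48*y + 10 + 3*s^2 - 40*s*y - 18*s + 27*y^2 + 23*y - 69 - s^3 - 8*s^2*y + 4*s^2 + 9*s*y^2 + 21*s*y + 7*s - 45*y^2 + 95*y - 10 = -s^3 + 7*s^2 + 14*s + y^2*(9*s - 18) + y*(-8*s^2 - 19*s + 70) - 48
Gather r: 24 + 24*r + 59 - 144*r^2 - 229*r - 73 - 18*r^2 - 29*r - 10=-162*r^2 - 234*r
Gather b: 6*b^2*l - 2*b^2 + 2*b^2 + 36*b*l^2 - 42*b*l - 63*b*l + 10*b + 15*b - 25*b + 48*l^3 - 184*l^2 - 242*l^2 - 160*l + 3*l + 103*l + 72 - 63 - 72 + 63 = 6*b^2*l + b*(36*l^2 - 105*l) + 48*l^3 - 426*l^2 - 54*l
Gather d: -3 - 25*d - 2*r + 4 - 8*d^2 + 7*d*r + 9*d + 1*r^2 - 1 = -8*d^2 + d*(7*r - 16) + r^2 - 2*r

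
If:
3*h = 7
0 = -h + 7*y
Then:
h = 7/3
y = 1/3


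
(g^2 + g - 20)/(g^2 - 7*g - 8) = (-g^2 - g + 20)/(-g^2 + 7*g + 8)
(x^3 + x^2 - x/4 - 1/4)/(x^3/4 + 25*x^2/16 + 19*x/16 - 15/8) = 4*(4*x^3 + 4*x^2 - x - 1)/(4*x^3 + 25*x^2 + 19*x - 30)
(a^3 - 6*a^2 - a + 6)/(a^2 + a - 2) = (a^2 - 5*a - 6)/(a + 2)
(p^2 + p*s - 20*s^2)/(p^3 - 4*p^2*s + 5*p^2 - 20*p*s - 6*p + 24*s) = (p + 5*s)/(p^2 + 5*p - 6)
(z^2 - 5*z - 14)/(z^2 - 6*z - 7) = (z + 2)/(z + 1)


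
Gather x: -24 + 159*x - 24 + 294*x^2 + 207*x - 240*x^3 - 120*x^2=-240*x^3 + 174*x^2 + 366*x - 48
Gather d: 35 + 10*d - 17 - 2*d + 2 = 8*d + 20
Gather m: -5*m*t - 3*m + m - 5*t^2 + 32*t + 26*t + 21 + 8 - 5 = m*(-5*t - 2) - 5*t^2 + 58*t + 24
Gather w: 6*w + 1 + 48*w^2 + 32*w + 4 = 48*w^2 + 38*w + 5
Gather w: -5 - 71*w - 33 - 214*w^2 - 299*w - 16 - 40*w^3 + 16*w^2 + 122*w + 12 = -40*w^3 - 198*w^2 - 248*w - 42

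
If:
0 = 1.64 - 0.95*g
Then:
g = 1.73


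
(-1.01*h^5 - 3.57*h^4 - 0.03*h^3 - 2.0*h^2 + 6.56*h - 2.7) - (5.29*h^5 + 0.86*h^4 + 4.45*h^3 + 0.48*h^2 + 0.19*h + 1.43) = -6.3*h^5 - 4.43*h^4 - 4.48*h^3 - 2.48*h^2 + 6.37*h - 4.13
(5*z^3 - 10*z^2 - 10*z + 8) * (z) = 5*z^4 - 10*z^3 - 10*z^2 + 8*z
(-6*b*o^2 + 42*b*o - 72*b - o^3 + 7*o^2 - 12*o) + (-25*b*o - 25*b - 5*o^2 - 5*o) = -6*b*o^2 + 17*b*o - 97*b - o^3 + 2*o^2 - 17*o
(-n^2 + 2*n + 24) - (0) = -n^2 + 2*n + 24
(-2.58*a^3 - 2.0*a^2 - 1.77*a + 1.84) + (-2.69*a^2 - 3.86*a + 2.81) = -2.58*a^3 - 4.69*a^2 - 5.63*a + 4.65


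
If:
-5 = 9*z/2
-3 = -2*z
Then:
No Solution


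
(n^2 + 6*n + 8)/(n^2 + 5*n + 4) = (n + 2)/(n + 1)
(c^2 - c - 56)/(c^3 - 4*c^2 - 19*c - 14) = (-c^2 + c + 56)/(-c^3 + 4*c^2 + 19*c + 14)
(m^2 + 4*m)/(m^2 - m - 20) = m/(m - 5)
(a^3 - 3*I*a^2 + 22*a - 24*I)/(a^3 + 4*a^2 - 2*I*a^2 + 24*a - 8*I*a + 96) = (a - I)/(a + 4)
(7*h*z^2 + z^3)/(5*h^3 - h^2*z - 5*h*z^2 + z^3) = z^2*(7*h + z)/(5*h^3 - h^2*z - 5*h*z^2 + z^3)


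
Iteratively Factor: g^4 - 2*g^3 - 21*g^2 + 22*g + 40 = (g + 1)*(g^3 - 3*g^2 - 18*g + 40) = (g - 5)*(g + 1)*(g^2 + 2*g - 8) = (g - 5)*(g + 1)*(g + 4)*(g - 2)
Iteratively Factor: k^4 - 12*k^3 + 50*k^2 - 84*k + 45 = (k - 5)*(k^3 - 7*k^2 + 15*k - 9) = (k - 5)*(k - 3)*(k^2 - 4*k + 3) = (k - 5)*(k - 3)*(k - 1)*(k - 3)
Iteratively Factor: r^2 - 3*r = (r)*(r - 3)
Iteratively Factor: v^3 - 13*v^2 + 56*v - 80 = (v - 4)*(v^2 - 9*v + 20) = (v - 5)*(v - 4)*(v - 4)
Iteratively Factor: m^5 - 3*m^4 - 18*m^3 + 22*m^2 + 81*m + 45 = (m + 1)*(m^4 - 4*m^3 - 14*m^2 + 36*m + 45) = (m + 1)^2*(m^3 - 5*m^2 - 9*m + 45) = (m - 5)*(m + 1)^2*(m^2 - 9) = (m - 5)*(m - 3)*(m + 1)^2*(m + 3)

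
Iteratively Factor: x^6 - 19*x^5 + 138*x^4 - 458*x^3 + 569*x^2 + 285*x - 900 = (x - 3)*(x^5 - 16*x^4 + 90*x^3 - 188*x^2 + 5*x + 300) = (x - 5)*(x - 3)*(x^4 - 11*x^3 + 35*x^2 - 13*x - 60) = (x - 5)^2*(x - 3)*(x^3 - 6*x^2 + 5*x + 12) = (x - 5)^2*(x - 4)*(x - 3)*(x^2 - 2*x - 3) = (x - 5)^2*(x - 4)*(x - 3)^2*(x + 1)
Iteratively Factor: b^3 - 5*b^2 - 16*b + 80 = (b - 4)*(b^2 - b - 20) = (b - 5)*(b - 4)*(b + 4)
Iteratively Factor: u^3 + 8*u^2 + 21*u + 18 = (u + 3)*(u^2 + 5*u + 6) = (u + 3)^2*(u + 2)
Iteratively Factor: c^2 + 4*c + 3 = (c + 1)*(c + 3)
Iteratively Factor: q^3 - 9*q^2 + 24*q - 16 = (q - 1)*(q^2 - 8*q + 16) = (q - 4)*(q - 1)*(q - 4)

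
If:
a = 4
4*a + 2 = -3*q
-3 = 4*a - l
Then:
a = 4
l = 19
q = -6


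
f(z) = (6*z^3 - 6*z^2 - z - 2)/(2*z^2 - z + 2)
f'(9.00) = 3.06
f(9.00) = 25.01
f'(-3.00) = 3.28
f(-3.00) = -9.35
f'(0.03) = -1.14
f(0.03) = -1.03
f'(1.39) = 3.56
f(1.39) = 0.25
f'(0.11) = -1.43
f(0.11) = -1.14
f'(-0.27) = 0.66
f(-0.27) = -0.95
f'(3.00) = 3.43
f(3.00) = 6.06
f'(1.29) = 3.44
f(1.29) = -0.10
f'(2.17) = 3.65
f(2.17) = 3.12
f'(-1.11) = 3.30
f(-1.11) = -2.96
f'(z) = (1 - 4*z)*(6*z^3 - 6*z^2 - z - 2)/(2*z^2 - z + 2)^2 + (18*z^2 - 12*z - 1)/(2*z^2 - z + 2)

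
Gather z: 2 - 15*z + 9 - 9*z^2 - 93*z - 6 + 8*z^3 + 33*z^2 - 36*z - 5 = 8*z^3 + 24*z^2 - 144*z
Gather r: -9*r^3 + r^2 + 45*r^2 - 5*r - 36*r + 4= -9*r^3 + 46*r^2 - 41*r + 4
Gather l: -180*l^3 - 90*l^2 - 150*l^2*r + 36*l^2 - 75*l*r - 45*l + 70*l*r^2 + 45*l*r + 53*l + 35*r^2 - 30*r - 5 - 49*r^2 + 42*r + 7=-180*l^3 + l^2*(-150*r - 54) + l*(70*r^2 - 30*r + 8) - 14*r^2 + 12*r + 2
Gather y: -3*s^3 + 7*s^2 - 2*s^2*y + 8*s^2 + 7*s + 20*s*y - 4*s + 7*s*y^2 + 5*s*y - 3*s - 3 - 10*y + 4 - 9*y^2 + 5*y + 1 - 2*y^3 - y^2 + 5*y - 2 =-3*s^3 + 15*s^2 - 2*y^3 + y^2*(7*s - 10) + y*(-2*s^2 + 25*s)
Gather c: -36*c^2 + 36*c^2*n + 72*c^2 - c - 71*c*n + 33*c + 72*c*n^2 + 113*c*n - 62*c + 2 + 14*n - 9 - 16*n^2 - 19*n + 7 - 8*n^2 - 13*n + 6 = c^2*(36*n + 36) + c*(72*n^2 + 42*n - 30) - 24*n^2 - 18*n + 6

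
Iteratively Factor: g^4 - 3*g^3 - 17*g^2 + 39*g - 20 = (g - 5)*(g^3 + 2*g^2 - 7*g + 4) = (g - 5)*(g + 4)*(g^2 - 2*g + 1) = (g - 5)*(g - 1)*(g + 4)*(g - 1)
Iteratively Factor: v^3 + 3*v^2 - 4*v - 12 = (v + 3)*(v^2 - 4) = (v + 2)*(v + 3)*(v - 2)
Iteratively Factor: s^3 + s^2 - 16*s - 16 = (s + 1)*(s^2 - 16) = (s + 1)*(s + 4)*(s - 4)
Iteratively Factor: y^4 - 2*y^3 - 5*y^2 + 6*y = (y + 2)*(y^3 - 4*y^2 + 3*y) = (y - 1)*(y + 2)*(y^2 - 3*y) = y*(y - 1)*(y + 2)*(y - 3)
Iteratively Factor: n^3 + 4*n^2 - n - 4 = (n + 4)*(n^2 - 1) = (n - 1)*(n + 4)*(n + 1)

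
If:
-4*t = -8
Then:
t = 2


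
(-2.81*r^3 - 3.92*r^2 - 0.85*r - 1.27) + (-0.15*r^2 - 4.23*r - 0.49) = -2.81*r^3 - 4.07*r^2 - 5.08*r - 1.76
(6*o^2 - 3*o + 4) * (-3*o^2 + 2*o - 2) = -18*o^4 + 21*o^3 - 30*o^2 + 14*o - 8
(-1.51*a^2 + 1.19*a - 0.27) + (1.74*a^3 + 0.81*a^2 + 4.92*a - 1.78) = 1.74*a^3 - 0.7*a^2 + 6.11*a - 2.05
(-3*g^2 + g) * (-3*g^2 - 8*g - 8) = 9*g^4 + 21*g^3 + 16*g^2 - 8*g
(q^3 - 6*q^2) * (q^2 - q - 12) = q^5 - 7*q^4 - 6*q^3 + 72*q^2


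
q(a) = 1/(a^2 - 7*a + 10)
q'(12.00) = 0.00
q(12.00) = 0.01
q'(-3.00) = 0.01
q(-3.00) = 0.02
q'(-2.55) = 0.01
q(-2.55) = 0.03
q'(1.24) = 0.55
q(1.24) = 0.35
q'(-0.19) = 0.06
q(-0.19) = 0.09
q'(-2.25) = 0.01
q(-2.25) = 0.03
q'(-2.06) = 0.01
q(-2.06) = 0.03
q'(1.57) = 1.77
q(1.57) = 0.68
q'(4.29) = -0.60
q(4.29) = -0.62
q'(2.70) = 0.62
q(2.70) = -0.62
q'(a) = (7 - 2*a)/(a^2 - 7*a + 10)^2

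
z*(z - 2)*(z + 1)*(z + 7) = z^4 + 6*z^3 - 9*z^2 - 14*z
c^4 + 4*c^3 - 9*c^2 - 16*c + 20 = (c - 2)*(c - 1)*(c + 2)*(c + 5)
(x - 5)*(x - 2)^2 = x^3 - 9*x^2 + 24*x - 20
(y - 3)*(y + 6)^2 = y^3 + 9*y^2 - 108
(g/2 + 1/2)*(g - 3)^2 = g^3/2 - 5*g^2/2 + 3*g/2 + 9/2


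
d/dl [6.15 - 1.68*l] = -1.68000000000000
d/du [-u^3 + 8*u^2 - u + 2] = -3*u^2 + 16*u - 1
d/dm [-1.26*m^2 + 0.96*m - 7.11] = 0.96 - 2.52*m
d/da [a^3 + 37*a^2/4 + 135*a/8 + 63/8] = 3*a^2 + 37*a/2 + 135/8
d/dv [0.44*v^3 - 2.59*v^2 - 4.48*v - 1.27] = 1.32*v^2 - 5.18*v - 4.48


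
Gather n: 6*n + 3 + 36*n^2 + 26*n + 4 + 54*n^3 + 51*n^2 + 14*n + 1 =54*n^3 + 87*n^2 + 46*n + 8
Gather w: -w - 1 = -w - 1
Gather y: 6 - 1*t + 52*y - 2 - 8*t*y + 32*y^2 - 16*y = -t + 32*y^2 + y*(36 - 8*t) + 4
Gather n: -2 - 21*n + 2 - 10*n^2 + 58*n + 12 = -10*n^2 + 37*n + 12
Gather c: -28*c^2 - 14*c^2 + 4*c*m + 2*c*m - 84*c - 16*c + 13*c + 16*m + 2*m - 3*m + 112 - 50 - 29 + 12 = -42*c^2 + c*(6*m - 87) + 15*m + 45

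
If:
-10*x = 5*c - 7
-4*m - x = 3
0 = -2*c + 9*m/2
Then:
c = -333/115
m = -148/115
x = 247/115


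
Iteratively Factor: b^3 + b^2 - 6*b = (b - 2)*(b^2 + 3*b) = b*(b - 2)*(b + 3)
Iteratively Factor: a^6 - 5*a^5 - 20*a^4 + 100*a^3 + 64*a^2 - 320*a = (a - 4)*(a^5 - a^4 - 24*a^3 + 4*a^2 + 80*a) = (a - 4)*(a - 2)*(a^4 + a^3 - 22*a^2 - 40*a) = (a - 4)*(a - 2)*(a + 2)*(a^3 - a^2 - 20*a) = (a - 5)*(a - 4)*(a - 2)*(a + 2)*(a^2 + 4*a) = (a - 5)*(a - 4)*(a - 2)*(a + 2)*(a + 4)*(a)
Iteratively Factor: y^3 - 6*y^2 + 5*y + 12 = (y + 1)*(y^2 - 7*y + 12) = (y - 3)*(y + 1)*(y - 4)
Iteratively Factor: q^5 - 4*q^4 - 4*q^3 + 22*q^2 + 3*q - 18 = (q + 1)*(q^4 - 5*q^3 + q^2 + 21*q - 18) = (q - 3)*(q + 1)*(q^3 - 2*q^2 - 5*q + 6) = (q - 3)*(q - 1)*(q + 1)*(q^2 - q - 6) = (q - 3)^2*(q - 1)*(q + 1)*(q + 2)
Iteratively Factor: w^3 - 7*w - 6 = (w + 2)*(w^2 - 2*w - 3) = (w - 3)*(w + 2)*(w + 1)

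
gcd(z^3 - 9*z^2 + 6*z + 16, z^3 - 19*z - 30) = 1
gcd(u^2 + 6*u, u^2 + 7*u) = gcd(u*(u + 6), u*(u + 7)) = u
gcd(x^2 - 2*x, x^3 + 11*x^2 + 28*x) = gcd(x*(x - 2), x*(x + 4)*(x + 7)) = x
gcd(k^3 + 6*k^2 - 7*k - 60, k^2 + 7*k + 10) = k + 5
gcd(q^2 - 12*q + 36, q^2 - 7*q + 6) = q - 6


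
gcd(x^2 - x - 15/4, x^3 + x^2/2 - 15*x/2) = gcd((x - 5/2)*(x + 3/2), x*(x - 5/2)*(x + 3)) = x - 5/2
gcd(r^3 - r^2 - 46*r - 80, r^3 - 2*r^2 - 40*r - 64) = r^2 - 6*r - 16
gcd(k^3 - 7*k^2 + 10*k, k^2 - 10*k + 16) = k - 2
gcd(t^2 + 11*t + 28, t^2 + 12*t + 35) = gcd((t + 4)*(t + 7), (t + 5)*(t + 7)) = t + 7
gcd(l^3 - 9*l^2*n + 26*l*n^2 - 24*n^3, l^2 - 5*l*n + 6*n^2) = l^2 - 5*l*n + 6*n^2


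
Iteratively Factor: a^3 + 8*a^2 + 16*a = (a + 4)*(a^2 + 4*a) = a*(a + 4)*(a + 4)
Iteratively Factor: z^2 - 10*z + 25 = (z - 5)*(z - 5)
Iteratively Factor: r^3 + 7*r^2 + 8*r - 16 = (r - 1)*(r^2 + 8*r + 16) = (r - 1)*(r + 4)*(r + 4)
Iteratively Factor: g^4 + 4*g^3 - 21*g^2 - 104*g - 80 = (g + 4)*(g^3 - 21*g - 20) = (g - 5)*(g + 4)*(g^2 + 5*g + 4) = (g - 5)*(g + 1)*(g + 4)*(g + 4)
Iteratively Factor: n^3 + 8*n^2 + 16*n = (n + 4)*(n^2 + 4*n) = (n + 4)^2*(n)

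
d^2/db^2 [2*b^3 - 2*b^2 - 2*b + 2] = 12*b - 4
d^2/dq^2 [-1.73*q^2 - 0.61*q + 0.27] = -3.46000000000000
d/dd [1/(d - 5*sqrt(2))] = -1/(d - 5*sqrt(2))^2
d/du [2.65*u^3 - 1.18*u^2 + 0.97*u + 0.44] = 7.95*u^2 - 2.36*u + 0.97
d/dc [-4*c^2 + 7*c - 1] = 7 - 8*c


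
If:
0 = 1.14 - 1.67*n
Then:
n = 0.68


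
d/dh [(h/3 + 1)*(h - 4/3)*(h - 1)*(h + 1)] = 4*h^3/3 + 5*h^2/3 - 10*h/3 - 5/9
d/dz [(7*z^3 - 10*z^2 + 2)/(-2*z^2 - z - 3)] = (-14*z^4 - 14*z^3 - 53*z^2 + 68*z + 2)/(4*z^4 + 4*z^3 + 13*z^2 + 6*z + 9)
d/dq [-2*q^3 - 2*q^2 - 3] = 2*q*(-3*q - 2)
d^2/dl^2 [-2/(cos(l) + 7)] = 2*(cos(l)^2 - 7*cos(l) - 2)/(cos(l) + 7)^3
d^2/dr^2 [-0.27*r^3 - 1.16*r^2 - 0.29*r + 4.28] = -1.62*r - 2.32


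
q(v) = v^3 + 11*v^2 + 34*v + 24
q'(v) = 3*v^2 + 22*v + 34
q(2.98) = 249.47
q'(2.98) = 126.20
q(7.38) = 1275.98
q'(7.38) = 359.75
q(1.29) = 88.31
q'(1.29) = 67.37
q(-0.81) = 3.15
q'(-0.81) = 18.15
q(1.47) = 100.93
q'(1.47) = 72.82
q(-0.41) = 11.84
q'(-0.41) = 25.48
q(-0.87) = 2.09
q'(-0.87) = 17.13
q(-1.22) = -2.92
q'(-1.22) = 11.63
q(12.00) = 3744.00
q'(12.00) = 730.00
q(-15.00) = -1386.00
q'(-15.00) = 379.00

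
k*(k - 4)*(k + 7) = k^3 + 3*k^2 - 28*k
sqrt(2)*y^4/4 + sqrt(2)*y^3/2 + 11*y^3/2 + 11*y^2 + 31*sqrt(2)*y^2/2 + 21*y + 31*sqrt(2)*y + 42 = (y/2 + 1)*(y + 3*sqrt(2))*(y + 7*sqrt(2))*(sqrt(2)*y/2 + 1)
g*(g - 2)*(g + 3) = g^3 + g^2 - 6*g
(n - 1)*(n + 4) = n^2 + 3*n - 4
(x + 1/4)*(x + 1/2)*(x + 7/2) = x^3 + 17*x^2/4 + 11*x/4 + 7/16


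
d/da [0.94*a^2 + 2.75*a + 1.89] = 1.88*a + 2.75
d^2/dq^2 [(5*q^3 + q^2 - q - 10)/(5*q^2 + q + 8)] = 6*(-75*q^3 - 250*q^2 + 310*q + 154)/(125*q^6 + 75*q^5 + 615*q^4 + 241*q^3 + 984*q^2 + 192*q + 512)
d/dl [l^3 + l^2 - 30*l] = 3*l^2 + 2*l - 30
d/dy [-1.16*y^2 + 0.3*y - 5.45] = 0.3 - 2.32*y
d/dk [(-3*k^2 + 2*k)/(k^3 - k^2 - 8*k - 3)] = (-k*(3*k - 2)*(-3*k^2 + 2*k + 8) + 2*(3*k - 1)*(-k^3 + k^2 + 8*k + 3))/(-k^3 + k^2 + 8*k + 3)^2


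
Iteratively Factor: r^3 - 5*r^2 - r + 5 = (r - 1)*(r^2 - 4*r - 5) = (r - 1)*(r + 1)*(r - 5)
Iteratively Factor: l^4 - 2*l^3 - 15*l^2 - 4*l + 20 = (l - 1)*(l^3 - l^2 - 16*l - 20) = (l - 1)*(l + 2)*(l^2 - 3*l - 10) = (l - 5)*(l - 1)*(l + 2)*(l + 2)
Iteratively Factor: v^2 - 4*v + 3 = (v - 1)*(v - 3)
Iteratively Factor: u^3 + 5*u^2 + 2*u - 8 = (u - 1)*(u^2 + 6*u + 8) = (u - 1)*(u + 2)*(u + 4)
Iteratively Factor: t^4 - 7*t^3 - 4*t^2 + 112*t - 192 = (t - 4)*(t^3 - 3*t^2 - 16*t + 48) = (t - 4)*(t + 4)*(t^2 - 7*t + 12) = (t - 4)^2*(t + 4)*(t - 3)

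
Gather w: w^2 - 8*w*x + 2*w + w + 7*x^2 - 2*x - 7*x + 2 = w^2 + w*(3 - 8*x) + 7*x^2 - 9*x + 2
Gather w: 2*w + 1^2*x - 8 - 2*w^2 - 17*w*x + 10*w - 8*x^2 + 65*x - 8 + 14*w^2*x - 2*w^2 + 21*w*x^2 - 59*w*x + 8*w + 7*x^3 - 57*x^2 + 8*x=w^2*(14*x - 4) + w*(21*x^2 - 76*x + 20) + 7*x^3 - 65*x^2 + 74*x - 16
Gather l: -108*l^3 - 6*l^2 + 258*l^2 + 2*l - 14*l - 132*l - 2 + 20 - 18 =-108*l^3 + 252*l^2 - 144*l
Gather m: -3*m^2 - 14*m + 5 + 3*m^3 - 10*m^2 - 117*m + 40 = 3*m^3 - 13*m^2 - 131*m + 45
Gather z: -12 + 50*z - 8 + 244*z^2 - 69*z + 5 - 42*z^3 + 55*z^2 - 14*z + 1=-42*z^3 + 299*z^2 - 33*z - 14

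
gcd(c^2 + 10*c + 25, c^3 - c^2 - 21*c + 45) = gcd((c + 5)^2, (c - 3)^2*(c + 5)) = c + 5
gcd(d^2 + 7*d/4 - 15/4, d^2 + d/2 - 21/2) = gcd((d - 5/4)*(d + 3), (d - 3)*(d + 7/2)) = 1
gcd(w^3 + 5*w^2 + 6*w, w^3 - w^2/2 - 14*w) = w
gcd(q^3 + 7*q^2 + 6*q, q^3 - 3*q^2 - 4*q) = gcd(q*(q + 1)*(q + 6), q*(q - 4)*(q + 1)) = q^2 + q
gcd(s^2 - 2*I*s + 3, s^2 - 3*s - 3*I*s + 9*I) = s - 3*I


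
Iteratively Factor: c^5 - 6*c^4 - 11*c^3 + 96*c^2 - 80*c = (c - 1)*(c^4 - 5*c^3 - 16*c^2 + 80*c) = (c - 4)*(c - 1)*(c^3 - c^2 - 20*c) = c*(c - 4)*(c - 1)*(c^2 - c - 20) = c*(c - 5)*(c - 4)*(c - 1)*(c + 4)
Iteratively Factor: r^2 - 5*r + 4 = (r - 4)*(r - 1)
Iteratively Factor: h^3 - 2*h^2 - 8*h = (h - 4)*(h^2 + 2*h) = h*(h - 4)*(h + 2)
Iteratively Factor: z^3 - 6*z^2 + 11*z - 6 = (z - 2)*(z^2 - 4*z + 3) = (z - 2)*(z - 1)*(z - 3)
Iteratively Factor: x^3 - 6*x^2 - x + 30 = (x - 3)*(x^2 - 3*x - 10) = (x - 3)*(x + 2)*(x - 5)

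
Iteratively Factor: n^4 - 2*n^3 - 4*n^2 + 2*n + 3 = (n + 1)*(n^3 - 3*n^2 - n + 3) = (n - 3)*(n + 1)*(n^2 - 1) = (n - 3)*(n + 1)^2*(n - 1)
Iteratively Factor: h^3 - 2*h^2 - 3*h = (h)*(h^2 - 2*h - 3) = h*(h + 1)*(h - 3)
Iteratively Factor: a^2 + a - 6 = (a - 2)*(a + 3)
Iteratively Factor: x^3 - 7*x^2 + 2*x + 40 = (x - 4)*(x^2 - 3*x - 10) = (x - 4)*(x + 2)*(x - 5)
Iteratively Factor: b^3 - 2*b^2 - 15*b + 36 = (b + 4)*(b^2 - 6*b + 9) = (b - 3)*(b + 4)*(b - 3)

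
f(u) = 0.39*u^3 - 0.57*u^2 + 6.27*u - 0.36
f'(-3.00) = 20.22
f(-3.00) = -34.83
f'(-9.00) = 111.30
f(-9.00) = -387.27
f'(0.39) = 6.00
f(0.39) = 2.02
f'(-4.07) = 30.29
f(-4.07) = -61.61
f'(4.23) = 22.38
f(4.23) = 45.48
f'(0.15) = 6.13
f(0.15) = 0.57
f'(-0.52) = 7.18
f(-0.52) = -3.83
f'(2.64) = 11.41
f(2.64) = 19.40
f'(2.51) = 10.78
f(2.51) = 17.95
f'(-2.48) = 16.29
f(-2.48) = -25.36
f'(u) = 1.17*u^2 - 1.14*u + 6.27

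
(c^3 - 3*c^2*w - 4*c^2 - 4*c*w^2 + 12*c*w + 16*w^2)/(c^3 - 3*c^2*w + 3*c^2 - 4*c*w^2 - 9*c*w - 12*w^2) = (c - 4)/(c + 3)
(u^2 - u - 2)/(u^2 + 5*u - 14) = (u + 1)/(u + 7)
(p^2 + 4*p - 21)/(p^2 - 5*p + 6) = (p + 7)/(p - 2)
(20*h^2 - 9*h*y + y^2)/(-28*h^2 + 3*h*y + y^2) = (-5*h + y)/(7*h + y)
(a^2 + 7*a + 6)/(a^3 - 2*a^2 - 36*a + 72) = (a + 1)/(a^2 - 8*a + 12)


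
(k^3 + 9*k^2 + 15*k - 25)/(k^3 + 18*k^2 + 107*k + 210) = (k^2 + 4*k - 5)/(k^2 + 13*k + 42)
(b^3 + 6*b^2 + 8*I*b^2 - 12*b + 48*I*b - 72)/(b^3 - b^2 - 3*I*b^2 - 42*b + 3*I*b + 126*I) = (b^2 + 8*I*b - 12)/(b^2 - b*(7 + 3*I) + 21*I)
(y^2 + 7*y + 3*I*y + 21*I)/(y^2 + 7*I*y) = (y^2 + y*(7 + 3*I) + 21*I)/(y*(y + 7*I))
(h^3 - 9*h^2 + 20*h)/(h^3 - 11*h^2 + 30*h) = (h - 4)/(h - 6)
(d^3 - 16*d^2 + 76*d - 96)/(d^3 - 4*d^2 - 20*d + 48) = (d - 8)/(d + 4)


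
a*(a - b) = a^2 - a*b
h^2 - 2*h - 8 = (h - 4)*(h + 2)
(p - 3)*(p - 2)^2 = p^3 - 7*p^2 + 16*p - 12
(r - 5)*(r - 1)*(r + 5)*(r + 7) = r^4 + 6*r^3 - 32*r^2 - 150*r + 175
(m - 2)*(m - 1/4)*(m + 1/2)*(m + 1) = m^4 - 3*m^3/4 - 19*m^2/8 - 3*m/8 + 1/4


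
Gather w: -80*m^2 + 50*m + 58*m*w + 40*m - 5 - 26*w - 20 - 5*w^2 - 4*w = -80*m^2 + 90*m - 5*w^2 + w*(58*m - 30) - 25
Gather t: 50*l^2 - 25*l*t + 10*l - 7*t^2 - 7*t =50*l^2 + 10*l - 7*t^2 + t*(-25*l - 7)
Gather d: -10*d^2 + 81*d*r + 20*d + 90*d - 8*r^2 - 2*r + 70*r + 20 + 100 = -10*d^2 + d*(81*r + 110) - 8*r^2 + 68*r + 120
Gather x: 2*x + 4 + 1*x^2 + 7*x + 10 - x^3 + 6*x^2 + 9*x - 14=-x^3 + 7*x^2 + 18*x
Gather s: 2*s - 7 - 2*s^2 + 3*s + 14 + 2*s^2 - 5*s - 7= 0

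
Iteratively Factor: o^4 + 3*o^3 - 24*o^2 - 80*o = (o + 4)*(o^3 - o^2 - 20*o) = (o + 4)^2*(o^2 - 5*o) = (o - 5)*(o + 4)^2*(o)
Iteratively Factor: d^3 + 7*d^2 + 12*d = (d + 3)*(d^2 + 4*d) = (d + 3)*(d + 4)*(d)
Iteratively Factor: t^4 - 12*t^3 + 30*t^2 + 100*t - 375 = (t - 5)*(t^3 - 7*t^2 - 5*t + 75) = (t - 5)*(t + 3)*(t^2 - 10*t + 25) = (t - 5)^2*(t + 3)*(t - 5)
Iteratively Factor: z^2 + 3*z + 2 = (z + 2)*(z + 1)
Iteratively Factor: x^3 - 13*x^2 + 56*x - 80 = (x - 5)*(x^2 - 8*x + 16) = (x - 5)*(x - 4)*(x - 4)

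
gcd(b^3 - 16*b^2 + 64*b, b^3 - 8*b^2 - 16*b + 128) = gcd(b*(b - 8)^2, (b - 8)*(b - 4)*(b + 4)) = b - 8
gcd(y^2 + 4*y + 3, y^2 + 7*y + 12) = y + 3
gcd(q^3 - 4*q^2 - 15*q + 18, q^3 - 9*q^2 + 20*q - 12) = q^2 - 7*q + 6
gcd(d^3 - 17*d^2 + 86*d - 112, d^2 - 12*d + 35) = d - 7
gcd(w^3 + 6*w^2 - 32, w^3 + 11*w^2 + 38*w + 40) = w + 4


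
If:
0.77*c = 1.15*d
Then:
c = 1.49350649350649*d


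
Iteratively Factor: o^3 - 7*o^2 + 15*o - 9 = (o - 3)*(o^2 - 4*o + 3) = (o - 3)^2*(o - 1)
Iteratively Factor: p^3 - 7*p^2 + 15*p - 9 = (p - 3)*(p^2 - 4*p + 3) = (p - 3)*(p - 1)*(p - 3)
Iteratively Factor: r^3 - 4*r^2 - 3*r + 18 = (r - 3)*(r^2 - r - 6) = (r - 3)*(r + 2)*(r - 3)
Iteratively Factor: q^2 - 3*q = (q - 3)*(q)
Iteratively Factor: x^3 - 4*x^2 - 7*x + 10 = (x - 5)*(x^2 + x - 2) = (x - 5)*(x + 2)*(x - 1)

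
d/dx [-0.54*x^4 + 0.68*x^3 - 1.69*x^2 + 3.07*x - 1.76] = -2.16*x^3 + 2.04*x^2 - 3.38*x + 3.07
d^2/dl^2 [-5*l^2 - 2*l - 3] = -10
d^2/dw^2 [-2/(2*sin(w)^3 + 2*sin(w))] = (9*sin(w)^3 - 10*sin(w) - 5/sin(w) - 2/sin(w)^3)/(sin(w)^2 + 1)^3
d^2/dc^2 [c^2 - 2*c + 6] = 2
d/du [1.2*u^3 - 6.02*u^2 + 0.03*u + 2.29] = 3.6*u^2 - 12.04*u + 0.03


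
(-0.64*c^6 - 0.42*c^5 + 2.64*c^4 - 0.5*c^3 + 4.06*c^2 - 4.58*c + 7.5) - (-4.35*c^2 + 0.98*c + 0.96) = -0.64*c^6 - 0.42*c^5 + 2.64*c^4 - 0.5*c^3 + 8.41*c^2 - 5.56*c + 6.54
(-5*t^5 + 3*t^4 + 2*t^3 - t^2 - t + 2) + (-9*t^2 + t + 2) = -5*t^5 + 3*t^4 + 2*t^3 - 10*t^2 + 4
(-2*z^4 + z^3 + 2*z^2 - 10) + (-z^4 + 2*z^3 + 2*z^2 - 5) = -3*z^4 + 3*z^3 + 4*z^2 - 15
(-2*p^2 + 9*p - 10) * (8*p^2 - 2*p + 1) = -16*p^4 + 76*p^3 - 100*p^2 + 29*p - 10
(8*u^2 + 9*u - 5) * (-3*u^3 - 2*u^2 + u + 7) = -24*u^5 - 43*u^4 + 5*u^3 + 75*u^2 + 58*u - 35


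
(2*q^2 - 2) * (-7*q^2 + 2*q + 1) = -14*q^4 + 4*q^3 + 16*q^2 - 4*q - 2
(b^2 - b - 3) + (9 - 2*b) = b^2 - 3*b + 6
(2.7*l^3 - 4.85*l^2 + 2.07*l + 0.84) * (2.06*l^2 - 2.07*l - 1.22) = 5.562*l^5 - 15.58*l^4 + 11.0097*l^3 + 3.3625*l^2 - 4.2642*l - 1.0248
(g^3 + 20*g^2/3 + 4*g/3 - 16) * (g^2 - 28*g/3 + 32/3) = g^5 - 8*g^4/3 - 452*g^3/9 + 128*g^2/3 + 1472*g/9 - 512/3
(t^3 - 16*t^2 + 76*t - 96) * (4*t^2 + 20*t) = 4*t^5 - 44*t^4 - 16*t^3 + 1136*t^2 - 1920*t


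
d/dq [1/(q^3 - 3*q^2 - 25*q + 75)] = (-3*q^2 + 6*q + 25)/(q^3 - 3*q^2 - 25*q + 75)^2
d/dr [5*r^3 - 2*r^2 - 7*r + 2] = 15*r^2 - 4*r - 7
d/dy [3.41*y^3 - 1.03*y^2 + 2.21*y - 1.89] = 10.23*y^2 - 2.06*y + 2.21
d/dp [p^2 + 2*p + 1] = 2*p + 2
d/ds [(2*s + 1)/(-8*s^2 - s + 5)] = (-16*s^2 - 2*s + (2*s + 1)*(16*s + 1) + 10)/(8*s^2 + s - 5)^2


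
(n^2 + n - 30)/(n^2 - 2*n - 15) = (n + 6)/(n + 3)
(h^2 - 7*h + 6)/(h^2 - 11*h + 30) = (h - 1)/(h - 5)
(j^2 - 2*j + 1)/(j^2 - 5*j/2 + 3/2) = 2*(j - 1)/(2*j - 3)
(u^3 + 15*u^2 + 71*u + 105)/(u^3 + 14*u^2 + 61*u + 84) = (u + 5)/(u + 4)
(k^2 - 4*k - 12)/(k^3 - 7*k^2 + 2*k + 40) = (k - 6)/(k^2 - 9*k + 20)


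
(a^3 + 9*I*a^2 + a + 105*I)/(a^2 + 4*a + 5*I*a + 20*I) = (a^2 + 4*I*a + 21)/(a + 4)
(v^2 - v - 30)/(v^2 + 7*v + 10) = (v - 6)/(v + 2)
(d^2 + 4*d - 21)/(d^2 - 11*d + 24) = (d + 7)/(d - 8)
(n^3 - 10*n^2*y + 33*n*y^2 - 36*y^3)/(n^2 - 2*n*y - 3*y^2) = (n^2 - 7*n*y + 12*y^2)/(n + y)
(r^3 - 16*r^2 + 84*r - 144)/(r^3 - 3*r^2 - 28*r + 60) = (r^2 - 10*r + 24)/(r^2 + 3*r - 10)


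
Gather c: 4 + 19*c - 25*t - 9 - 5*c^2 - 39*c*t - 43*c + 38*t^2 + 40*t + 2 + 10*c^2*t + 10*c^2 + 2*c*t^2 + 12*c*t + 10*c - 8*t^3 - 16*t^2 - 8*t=c^2*(10*t + 5) + c*(2*t^2 - 27*t - 14) - 8*t^3 + 22*t^2 + 7*t - 3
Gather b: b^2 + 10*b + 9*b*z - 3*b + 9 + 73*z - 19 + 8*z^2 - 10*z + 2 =b^2 + b*(9*z + 7) + 8*z^2 + 63*z - 8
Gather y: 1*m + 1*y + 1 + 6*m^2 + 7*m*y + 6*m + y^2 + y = 6*m^2 + 7*m + y^2 + y*(7*m + 2) + 1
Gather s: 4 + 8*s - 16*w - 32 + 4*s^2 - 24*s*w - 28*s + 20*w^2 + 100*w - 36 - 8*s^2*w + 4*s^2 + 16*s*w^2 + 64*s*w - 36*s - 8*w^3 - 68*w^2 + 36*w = s^2*(8 - 8*w) + s*(16*w^2 + 40*w - 56) - 8*w^3 - 48*w^2 + 120*w - 64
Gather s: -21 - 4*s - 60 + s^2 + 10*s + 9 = s^2 + 6*s - 72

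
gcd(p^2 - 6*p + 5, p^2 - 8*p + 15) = p - 5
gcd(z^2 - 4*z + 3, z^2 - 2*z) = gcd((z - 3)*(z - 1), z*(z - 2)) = 1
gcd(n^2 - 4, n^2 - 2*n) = n - 2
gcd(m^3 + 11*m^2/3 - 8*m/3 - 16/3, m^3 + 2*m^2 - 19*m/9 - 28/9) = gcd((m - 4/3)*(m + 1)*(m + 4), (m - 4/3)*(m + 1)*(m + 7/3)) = m^2 - m/3 - 4/3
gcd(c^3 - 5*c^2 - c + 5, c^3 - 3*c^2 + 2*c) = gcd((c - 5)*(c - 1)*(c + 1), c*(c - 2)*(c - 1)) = c - 1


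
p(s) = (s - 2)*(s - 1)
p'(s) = 2*s - 3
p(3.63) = 4.29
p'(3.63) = 4.26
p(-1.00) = 6.00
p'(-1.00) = -5.00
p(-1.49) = 8.69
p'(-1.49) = -5.98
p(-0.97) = 5.85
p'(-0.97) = -4.94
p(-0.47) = 3.63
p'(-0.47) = -3.94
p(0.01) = 1.97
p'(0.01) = -2.98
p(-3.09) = 20.82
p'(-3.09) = -9.18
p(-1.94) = 11.58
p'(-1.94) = -6.88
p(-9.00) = 110.00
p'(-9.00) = -21.00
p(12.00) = 110.00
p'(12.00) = 21.00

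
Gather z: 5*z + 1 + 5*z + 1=10*z + 2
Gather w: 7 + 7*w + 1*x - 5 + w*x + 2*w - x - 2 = w*(x + 9)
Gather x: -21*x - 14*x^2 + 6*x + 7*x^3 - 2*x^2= 7*x^3 - 16*x^2 - 15*x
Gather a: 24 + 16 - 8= 32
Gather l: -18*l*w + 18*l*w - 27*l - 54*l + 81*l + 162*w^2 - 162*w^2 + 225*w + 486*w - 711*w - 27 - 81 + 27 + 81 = 0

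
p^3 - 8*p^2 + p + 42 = (p - 7)*(p - 3)*(p + 2)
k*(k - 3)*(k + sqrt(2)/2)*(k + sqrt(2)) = k^4 - 3*k^3 + 3*sqrt(2)*k^3/2 - 9*sqrt(2)*k^2/2 + k^2 - 3*k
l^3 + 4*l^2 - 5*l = l*(l - 1)*(l + 5)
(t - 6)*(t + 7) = t^2 + t - 42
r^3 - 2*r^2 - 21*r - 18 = (r - 6)*(r + 1)*(r + 3)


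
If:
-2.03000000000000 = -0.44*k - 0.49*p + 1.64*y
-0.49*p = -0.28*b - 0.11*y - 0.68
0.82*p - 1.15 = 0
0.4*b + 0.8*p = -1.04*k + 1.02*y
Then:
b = 0.65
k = -2.89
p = 1.40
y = -1.60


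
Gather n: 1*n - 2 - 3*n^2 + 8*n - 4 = -3*n^2 + 9*n - 6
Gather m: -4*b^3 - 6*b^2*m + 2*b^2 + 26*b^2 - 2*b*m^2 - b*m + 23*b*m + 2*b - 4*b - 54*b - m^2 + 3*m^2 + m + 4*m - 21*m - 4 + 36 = -4*b^3 + 28*b^2 - 56*b + m^2*(2 - 2*b) + m*(-6*b^2 + 22*b - 16) + 32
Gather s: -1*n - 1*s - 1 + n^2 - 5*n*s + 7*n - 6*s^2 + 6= n^2 + 6*n - 6*s^2 + s*(-5*n - 1) + 5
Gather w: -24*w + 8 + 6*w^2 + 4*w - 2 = 6*w^2 - 20*w + 6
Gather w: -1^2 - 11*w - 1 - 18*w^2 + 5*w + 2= -18*w^2 - 6*w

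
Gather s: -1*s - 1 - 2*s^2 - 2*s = -2*s^2 - 3*s - 1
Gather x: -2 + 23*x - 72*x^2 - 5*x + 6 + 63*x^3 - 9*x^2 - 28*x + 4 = 63*x^3 - 81*x^2 - 10*x + 8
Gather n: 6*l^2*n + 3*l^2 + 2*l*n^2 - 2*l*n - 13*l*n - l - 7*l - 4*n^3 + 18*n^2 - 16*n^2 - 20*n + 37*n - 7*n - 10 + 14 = 3*l^2 - 8*l - 4*n^3 + n^2*(2*l + 2) + n*(6*l^2 - 15*l + 10) + 4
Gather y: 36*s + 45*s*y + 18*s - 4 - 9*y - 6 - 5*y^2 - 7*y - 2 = 54*s - 5*y^2 + y*(45*s - 16) - 12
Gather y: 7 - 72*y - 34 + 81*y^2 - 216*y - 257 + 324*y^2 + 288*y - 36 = 405*y^2 - 320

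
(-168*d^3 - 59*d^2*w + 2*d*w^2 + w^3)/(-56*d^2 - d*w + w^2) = 3*d + w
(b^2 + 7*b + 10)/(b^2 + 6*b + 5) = (b + 2)/(b + 1)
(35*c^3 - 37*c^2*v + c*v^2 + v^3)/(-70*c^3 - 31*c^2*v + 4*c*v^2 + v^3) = (-c + v)/(2*c + v)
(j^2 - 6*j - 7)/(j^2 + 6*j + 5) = (j - 7)/(j + 5)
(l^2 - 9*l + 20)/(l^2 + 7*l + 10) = (l^2 - 9*l + 20)/(l^2 + 7*l + 10)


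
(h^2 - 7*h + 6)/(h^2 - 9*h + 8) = (h - 6)/(h - 8)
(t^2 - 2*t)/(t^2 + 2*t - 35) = t*(t - 2)/(t^2 + 2*t - 35)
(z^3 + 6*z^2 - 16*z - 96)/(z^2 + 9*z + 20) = (z^2 + 2*z - 24)/(z + 5)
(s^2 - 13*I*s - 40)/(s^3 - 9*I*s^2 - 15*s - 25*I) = (s - 8*I)/(s^2 - 4*I*s + 5)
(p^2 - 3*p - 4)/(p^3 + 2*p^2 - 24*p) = (p + 1)/(p*(p + 6))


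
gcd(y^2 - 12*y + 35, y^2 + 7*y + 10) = 1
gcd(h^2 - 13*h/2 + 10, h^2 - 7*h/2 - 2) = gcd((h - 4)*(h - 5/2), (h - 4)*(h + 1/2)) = h - 4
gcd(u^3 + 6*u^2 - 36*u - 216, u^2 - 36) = u^2 - 36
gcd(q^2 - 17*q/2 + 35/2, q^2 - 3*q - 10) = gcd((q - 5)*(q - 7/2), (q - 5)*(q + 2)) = q - 5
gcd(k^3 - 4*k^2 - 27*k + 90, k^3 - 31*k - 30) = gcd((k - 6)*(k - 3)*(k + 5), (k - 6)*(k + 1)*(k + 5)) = k^2 - k - 30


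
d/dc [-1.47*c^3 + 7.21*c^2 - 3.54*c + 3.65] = -4.41*c^2 + 14.42*c - 3.54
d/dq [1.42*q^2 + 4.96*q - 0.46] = 2.84*q + 4.96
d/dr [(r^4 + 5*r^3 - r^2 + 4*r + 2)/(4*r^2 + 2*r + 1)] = r*(8*r^4 + 26*r^3 + 24*r^2 - 3*r - 18)/(16*r^4 + 16*r^3 + 12*r^2 + 4*r + 1)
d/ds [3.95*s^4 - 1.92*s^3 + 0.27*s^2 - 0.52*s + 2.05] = 15.8*s^3 - 5.76*s^2 + 0.54*s - 0.52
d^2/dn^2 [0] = 0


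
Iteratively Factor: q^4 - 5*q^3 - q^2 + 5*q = (q - 1)*(q^3 - 4*q^2 - 5*q) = q*(q - 1)*(q^2 - 4*q - 5) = q*(q - 5)*(q - 1)*(q + 1)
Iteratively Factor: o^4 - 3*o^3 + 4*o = (o)*(o^3 - 3*o^2 + 4) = o*(o - 2)*(o^2 - o - 2) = o*(o - 2)^2*(o + 1)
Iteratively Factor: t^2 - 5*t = (t)*(t - 5)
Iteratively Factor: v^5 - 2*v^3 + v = (v + 1)*(v^4 - v^3 - v^2 + v) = (v + 1)^2*(v^3 - 2*v^2 + v) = v*(v + 1)^2*(v^2 - 2*v + 1) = v*(v - 1)*(v + 1)^2*(v - 1)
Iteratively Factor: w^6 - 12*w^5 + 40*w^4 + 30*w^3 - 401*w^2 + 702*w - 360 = (w - 4)*(w^5 - 8*w^4 + 8*w^3 + 62*w^2 - 153*w + 90) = (w - 4)*(w + 3)*(w^4 - 11*w^3 + 41*w^2 - 61*w + 30) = (w - 5)*(w - 4)*(w + 3)*(w^3 - 6*w^2 + 11*w - 6) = (w - 5)*(w - 4)*(w - 3)*(w + 3)*(w^2 - 3*w + 2) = (w - 5)*(w - 4)*(w - 3)*(w - 2)*(w + 3)*(w - 1)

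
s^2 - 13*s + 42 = (s - 7)*(s - 6)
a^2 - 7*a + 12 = (a - 4)*(a - 3)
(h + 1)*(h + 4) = h^2 + 5*h + 4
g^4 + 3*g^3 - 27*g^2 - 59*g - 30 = (g - 5)*(g + 1)^2*(g + 6)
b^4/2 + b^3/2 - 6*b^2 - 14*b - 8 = (b/2 + 1)*(b - 4)*(b + 1)*(b + 2)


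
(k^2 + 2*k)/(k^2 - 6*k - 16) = k/(k - 8)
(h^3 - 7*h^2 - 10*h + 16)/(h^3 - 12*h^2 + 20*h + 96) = (h - 1)/(h - 6)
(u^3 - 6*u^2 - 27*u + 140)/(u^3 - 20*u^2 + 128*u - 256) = (u^2 - 2*u - 35)/(u^2 - 16*u + 64)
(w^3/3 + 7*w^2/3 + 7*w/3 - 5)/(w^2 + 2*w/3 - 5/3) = (w^2 + 8*w + 15)/(3*w + 5)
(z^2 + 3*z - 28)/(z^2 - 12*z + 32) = (z + 7)/(z - 8)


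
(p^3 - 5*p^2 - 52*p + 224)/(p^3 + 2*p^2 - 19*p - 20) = (p^2 - p - 56)/(p^2 + 6*p + 5)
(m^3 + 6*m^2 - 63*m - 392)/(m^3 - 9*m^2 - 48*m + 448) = (m + 7)/(m - 8)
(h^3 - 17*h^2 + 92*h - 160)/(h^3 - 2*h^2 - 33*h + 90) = (h^2 - 12*h + 32)/(h^2 + 3*h - 18)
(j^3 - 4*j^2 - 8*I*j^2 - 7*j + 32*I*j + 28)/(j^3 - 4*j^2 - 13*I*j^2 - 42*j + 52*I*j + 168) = (j - I)/(j - 6*I)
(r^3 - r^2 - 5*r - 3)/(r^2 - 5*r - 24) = (-r^3 + r^2 + 5*r + 3)/(-r^2 + 5*r + 24)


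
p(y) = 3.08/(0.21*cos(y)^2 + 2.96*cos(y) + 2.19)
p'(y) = 3.08*(0.42*sin(y)*cos(y) + 2.96*sin(y))/(0.21*cos(y)^2 + 2.96*cos(y) + 2.19)^2 = (1.2936*cos(y) + 9.1168)*sin(y)/(0.21*cos(y)^2 + 2.96*cos(y) + 2.19)^2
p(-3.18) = -5.52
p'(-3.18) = 0.96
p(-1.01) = 0.81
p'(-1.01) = -0.57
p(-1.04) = 0.82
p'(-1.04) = -0.60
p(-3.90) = 20.28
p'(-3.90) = 243.74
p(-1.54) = 1.35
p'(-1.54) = -1.76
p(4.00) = 8.93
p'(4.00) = -52.61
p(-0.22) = 0.58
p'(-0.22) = -0.08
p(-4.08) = 5.99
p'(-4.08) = 25.52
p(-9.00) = -9.26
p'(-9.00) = -29.57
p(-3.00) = -5.76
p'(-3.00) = -3.87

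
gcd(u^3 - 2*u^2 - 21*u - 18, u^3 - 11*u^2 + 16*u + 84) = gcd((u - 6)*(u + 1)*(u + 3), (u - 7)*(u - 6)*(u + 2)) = u - 6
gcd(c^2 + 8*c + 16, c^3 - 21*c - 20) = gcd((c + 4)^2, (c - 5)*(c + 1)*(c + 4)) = c + 4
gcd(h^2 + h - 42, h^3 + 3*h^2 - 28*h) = h + 7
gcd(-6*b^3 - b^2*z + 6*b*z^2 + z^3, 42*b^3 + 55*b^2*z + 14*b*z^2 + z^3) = 6*b^2 + 7*b*z + z^2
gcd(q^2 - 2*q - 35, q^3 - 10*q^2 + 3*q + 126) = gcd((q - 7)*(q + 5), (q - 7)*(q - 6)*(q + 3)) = q - 7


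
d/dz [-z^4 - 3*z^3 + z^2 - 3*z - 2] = -4*z^3 - 9*z^2 + 2*z - 3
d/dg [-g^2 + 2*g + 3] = 2 - 2*g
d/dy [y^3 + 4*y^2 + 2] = y*(3*y + 8)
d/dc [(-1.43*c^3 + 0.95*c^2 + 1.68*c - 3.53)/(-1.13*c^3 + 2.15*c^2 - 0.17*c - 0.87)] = (-2.001*c^4 + 4.283*c^3 - 12.0079*c^2 + 13.526*c - 2.0617)/(1.2769*c^6 - 4.859*c^5 + 5.0067*c^4 + 1.2352*c^3 - 3.7121*c^2 + 0.2958*c + 0.7569)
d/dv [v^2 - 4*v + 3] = 2*v - 4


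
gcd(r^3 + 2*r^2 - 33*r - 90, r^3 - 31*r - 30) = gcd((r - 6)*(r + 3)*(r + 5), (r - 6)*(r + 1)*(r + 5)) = r^2 - r - 30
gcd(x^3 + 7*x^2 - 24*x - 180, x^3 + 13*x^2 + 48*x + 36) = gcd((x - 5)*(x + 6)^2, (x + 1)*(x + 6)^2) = x^2 + 12*x + 36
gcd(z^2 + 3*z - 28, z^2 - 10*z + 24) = z - 4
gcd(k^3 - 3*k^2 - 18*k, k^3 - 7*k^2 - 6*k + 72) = k^2 - 3*k - 18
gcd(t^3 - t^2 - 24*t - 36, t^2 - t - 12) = t + 3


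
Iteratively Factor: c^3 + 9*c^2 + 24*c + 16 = (c + 4)*(c^2 + 5*c + 4) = (c + 4)^2*(c + 1)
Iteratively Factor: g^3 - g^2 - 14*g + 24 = (g - 2)*(g^2 + g - 12) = (g - 2)*(g + 4)*(g - 3)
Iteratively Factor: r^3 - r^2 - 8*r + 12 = (r - 2)*(r^2 + r - 6) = (r - 2)*(r + 3)*(r - 2)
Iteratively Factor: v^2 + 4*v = (v + 4)*(v)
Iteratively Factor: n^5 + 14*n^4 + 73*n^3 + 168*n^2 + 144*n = (n + 4)*(n^4 + 10*n^3 + 33*n^2 + 36*n) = (n + 3)*(n + 4)*(n^3 + 7*n^2 + 12*n) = (n + 3)*(n + 4)^2*(n^2 + 3*n) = (n + 3)^2*(n + 4)^2*(n)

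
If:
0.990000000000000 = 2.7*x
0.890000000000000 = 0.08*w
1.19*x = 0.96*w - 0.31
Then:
No Solution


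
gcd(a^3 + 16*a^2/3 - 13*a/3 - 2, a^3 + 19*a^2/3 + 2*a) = a^2 + 19*a/3 + 2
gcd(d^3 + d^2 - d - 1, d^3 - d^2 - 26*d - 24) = d + 1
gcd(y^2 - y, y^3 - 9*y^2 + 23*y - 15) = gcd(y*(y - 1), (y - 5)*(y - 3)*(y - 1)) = y - 1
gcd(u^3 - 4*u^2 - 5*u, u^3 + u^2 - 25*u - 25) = u^2 - 4*u - 5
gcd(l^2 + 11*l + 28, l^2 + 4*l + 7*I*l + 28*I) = l + 4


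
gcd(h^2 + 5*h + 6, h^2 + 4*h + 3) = h + 3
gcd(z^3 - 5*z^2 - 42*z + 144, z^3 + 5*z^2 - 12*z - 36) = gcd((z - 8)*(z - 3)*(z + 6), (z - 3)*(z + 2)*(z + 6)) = z^2 + 3*z - 18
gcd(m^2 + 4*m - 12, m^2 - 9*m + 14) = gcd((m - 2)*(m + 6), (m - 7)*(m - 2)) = m - 2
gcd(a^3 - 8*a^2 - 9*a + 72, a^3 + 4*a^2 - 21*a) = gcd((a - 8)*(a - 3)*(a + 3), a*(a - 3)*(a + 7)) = a - 3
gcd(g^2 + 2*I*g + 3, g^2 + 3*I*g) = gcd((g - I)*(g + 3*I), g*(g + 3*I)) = g + 3*I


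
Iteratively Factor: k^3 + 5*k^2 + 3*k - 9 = (k + 3)*(k^2 + 2*k - 3) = (k + 3)^2*(k - 1)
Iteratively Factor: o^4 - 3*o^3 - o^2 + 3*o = (o + 1)*(o^3 - 4*o^2 + 3*o) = o*(o + 1)*(o^2 - 4*o + 3) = o*(o - 1)*(o + 1)*(o - 3)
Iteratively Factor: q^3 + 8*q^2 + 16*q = (q + 4)*(q^2 + 4*q) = (q + 4)^2*(q)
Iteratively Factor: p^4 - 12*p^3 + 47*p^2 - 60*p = (p - 3)*(p^3 - 9*p^2 + 20*p) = (p - 4)*(p - 3)*(p^2 - 5*p) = (p - 5)*(p - 4)*(p - 3)*(p)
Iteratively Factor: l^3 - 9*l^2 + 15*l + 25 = (l - 5)*(l^2 - 4*l - 5) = (l - 5)^2*(l + 1)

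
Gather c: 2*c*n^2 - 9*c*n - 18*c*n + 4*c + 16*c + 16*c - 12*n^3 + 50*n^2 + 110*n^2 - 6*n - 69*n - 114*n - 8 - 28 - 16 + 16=c*(2*n^2 - 27*n + 36) - 12*n^3 + 160*n^2 - 189*n - 36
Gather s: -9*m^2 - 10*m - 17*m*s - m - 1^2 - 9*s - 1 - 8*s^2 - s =-9*m^2 - 11*m - 8*s^2 + s*(-17*m - 10) - 2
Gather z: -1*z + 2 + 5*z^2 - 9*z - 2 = 5*z^2 - 10*z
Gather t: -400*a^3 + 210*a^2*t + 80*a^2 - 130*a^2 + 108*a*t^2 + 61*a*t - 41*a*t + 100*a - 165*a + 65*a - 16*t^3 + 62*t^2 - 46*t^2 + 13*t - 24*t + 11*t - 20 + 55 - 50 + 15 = -400*a^3 - 50*a^2 - 16*t^3 + t^2*(108*a + 16) + t*(210*a^2 + 20*a)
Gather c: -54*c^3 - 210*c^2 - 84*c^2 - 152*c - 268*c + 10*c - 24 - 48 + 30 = -54*c^3 - 294*c^2 - 410*c - 42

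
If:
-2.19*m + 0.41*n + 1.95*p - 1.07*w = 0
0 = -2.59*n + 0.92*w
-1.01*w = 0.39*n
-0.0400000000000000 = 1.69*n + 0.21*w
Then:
No Solution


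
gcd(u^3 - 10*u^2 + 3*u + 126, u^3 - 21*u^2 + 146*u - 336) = u^2 - 13*u + 42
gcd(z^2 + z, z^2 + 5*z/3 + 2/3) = z + 1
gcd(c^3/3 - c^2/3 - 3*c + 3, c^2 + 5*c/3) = 1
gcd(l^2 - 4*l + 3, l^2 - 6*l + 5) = l - 1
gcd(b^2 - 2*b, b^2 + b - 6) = b - 2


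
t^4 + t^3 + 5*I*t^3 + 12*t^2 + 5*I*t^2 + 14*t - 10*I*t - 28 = (t - 1)*(t + 2)*(t - 2*I)*(t + 7*I)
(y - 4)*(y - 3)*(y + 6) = y^3 - y^2 - 30*y + 72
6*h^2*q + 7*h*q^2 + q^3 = q*(h + q)*(6*h + q)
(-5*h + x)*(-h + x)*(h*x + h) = 5*h^3*x + 5*h^3 - 6*h^2*x^2 - 6*h^2*x + h*x^3 + h*x^2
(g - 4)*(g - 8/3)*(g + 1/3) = g^3 - 19*g^2/3 + 76*g/9 + 32/9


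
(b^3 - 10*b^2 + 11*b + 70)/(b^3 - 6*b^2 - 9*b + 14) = (b - 5)/(b - 1)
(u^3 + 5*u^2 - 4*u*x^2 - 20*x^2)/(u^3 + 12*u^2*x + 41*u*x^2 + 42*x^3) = (u^2 - 2*u*x + 5*u - 10*x)/(u^2 + 10*u*x + 21*x^2)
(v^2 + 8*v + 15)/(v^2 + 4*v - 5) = (v + 3)/(v - 1)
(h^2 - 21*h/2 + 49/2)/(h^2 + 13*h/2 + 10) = (2*h^2 - 21*h + 49)/(2*h^2 + 13*h + 20)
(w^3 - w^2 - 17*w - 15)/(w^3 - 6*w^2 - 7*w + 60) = (w + 1)/(w - 4)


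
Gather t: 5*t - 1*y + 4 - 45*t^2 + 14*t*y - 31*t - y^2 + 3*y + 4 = -45*t^2 + t*(14*y - 26) - y^2 + 2*y + 8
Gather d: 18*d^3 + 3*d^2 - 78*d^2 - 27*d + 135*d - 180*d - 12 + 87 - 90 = 18*d^3 - 75*d^2 - 72*d - 15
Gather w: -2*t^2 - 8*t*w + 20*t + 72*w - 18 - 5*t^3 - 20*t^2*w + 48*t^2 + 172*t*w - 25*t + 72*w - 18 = -5*t^3 + 46*t^2 - 5*t + w*(-20*t^2 + 164*t + 144) - 36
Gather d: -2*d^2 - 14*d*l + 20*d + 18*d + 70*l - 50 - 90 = -2*d^2 + d*(38 - 14*l) + 70*l - 140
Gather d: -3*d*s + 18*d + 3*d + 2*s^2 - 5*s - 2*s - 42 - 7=d*(21 - 3*s) + 2*s^2 - 7*s - 49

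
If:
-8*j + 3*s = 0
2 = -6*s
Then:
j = -1/8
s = -1/3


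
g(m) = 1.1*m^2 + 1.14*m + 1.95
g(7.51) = 72.55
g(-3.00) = 8.43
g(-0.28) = 1.72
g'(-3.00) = -5.46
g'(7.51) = 17.66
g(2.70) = 13.05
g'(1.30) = 4.00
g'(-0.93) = -0.91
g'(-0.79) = -0.60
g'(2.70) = 7.08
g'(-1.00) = -1.06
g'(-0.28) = 0.52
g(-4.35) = 17.81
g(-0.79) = 1.74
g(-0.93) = 1.84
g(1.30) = 5.29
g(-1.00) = 1.91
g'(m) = 2.2*m + 1.14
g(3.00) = 15.27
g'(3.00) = 7.74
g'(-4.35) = -8.43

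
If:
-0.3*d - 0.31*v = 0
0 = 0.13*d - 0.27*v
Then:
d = 0.00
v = 0.00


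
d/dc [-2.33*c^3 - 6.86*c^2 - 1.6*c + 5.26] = -6.99*c^2 - 13.72*c - 1.6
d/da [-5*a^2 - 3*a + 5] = -10*a - 3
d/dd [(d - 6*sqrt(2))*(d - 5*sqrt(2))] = 2*d - 11*sqrt(2)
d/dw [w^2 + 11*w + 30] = 2*w + 11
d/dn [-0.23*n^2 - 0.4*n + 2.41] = -0.46*n - 0.4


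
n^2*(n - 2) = n^3 - 2*n^2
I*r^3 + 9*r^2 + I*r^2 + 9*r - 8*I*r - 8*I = (r - 8*I)*(r - I)*(I*r + I)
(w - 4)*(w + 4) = w^2 - 16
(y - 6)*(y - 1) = y^2 - 7*y + 6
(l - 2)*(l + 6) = l^2 + 4*l - 12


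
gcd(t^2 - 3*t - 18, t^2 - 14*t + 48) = t - 6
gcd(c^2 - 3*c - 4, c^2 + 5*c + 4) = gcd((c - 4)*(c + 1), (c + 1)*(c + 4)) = c + 1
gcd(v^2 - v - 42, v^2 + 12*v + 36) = v + 6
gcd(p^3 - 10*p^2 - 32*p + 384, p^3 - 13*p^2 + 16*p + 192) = p^2 - 16*p + 64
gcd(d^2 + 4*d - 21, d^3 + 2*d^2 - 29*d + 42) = d^2 + 4*d - 21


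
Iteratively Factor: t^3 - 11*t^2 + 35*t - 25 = (t - 5)*(t^2 - 6*t + 5) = (t - 5)^2*(t - 1)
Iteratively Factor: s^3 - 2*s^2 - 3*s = (s - 3)*(s^2 + s) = s*(s - 3)*(s + 1)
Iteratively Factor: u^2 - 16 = (u + 4)*(u - 4)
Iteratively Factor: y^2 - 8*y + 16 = (y - 4)*(y - 4)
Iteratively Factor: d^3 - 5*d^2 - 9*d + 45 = (d - 3)*(d^2 - 2*d - 15) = (d - 3)*(d + 3)*(d - 5)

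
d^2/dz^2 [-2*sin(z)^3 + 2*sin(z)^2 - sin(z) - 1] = 18*sin(z)^3 - 8*sin(z)^2 - 11*sin(z) + 4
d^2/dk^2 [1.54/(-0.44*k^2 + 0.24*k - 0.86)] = (0.596288*k^2 - 0.325248*k - 1.54*(0.88*k - 0.24)*(1.76*k - 0.48) + 1.165472)/(0.44*k^2 - 0.24*k + 0.86)^3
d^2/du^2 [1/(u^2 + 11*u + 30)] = 2*(-u^2 - 11*u + (2*u + 11)^2 - 30)/(u^2 + 11*u + 30)^3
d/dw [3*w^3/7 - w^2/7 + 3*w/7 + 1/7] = 9*w^2/7 - 2*w/7 + 3/7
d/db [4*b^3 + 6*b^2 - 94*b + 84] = 12*b^2 + 12*b - 94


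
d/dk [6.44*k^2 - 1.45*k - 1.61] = 12.88*k - 1.45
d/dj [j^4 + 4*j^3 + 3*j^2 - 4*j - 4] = 4*j^3 + 12*j^2 + 6*j - 4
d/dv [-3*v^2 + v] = 1 - 6*v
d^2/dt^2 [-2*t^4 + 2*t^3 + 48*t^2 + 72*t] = -24*t^2 + 12*t + 96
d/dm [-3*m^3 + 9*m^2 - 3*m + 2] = -9*m^2 + 18*m - 3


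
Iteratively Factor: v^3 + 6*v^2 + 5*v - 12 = (v + 4)*(v^2 + 2*v - 3) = (v + 3)*(v + 4)*(v - 1)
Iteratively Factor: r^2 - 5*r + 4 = (r - 4)*(r - 1)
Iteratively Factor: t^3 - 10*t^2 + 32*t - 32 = (t - 4)*(t^2 - 6*t + 8) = (t - 4)*(t - 2)*(t - 4)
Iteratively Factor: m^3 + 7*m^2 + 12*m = (m)*(m^2 + 7*m + 12) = m*(m + 3)*(m + 4)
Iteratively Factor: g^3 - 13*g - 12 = (g + 1)*(g^2 - g - 12) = (g - 4)*(g + 1)*(g + 3)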